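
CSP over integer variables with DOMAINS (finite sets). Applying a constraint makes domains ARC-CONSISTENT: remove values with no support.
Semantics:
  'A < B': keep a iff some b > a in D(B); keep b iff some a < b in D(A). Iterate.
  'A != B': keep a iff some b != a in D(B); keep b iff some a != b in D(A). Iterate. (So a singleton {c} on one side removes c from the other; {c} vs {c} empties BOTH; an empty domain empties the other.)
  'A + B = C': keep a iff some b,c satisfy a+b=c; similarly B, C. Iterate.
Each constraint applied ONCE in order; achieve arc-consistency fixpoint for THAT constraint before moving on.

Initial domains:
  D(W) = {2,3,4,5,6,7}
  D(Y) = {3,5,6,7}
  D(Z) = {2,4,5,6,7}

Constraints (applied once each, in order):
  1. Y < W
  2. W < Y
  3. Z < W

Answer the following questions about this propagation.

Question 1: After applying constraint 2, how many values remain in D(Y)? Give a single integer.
Constraint 1 (Y < W) on D(Y)={3,5,6,7} D(W)={2,3,4,5,6,7}: Y {3,5,6,7}->{3,5,6}; W {2,3,4,5,6,7}->{4,5,6,7}
Constraint 2 (W < Y) on D(W)={4,5,6,7} D(Y)={3,5,6}: W {4,5,6,7}->{4,5}; Y {3,5,6}->{5,6}
So after constraint 2: D(Y)={5,6}, size = 2

Answer: 2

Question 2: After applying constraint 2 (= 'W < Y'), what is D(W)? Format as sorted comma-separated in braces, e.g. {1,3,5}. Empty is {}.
Constraint 1 (Y < W) on D(Y)={3,5,6,7} D(W)={2,3,4,5,6,7}: Y {3,5,6,7}->{3,5,6}; W {2,3,4,5,6,7}->{4,5,6,7}
Constraint 2 (W < Y) on D(W)={4,5,6,7} D(Y)={3,5,6}: W {4,5,6,7}->{4,5}; Y {3,5,6}->{5,6}
So after constraint 2: D(W) = {4,5}

Answer: {4,5}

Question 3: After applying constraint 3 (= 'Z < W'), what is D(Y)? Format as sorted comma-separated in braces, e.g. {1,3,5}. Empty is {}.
Constraint 1 (Y < W) on D(Y)={3,5,6,7} D(W)={2,3,4,5,6,7}: Y {3,5,6,7}->{3,5,6}; W {2,3,4,5,6,7}->{4,5,6,7}
Constraint 2 (W < Y) on D(W)={4,5,6,7} D(Y)={3,5,6}: W {4,5,6,7}->{4,5}; Y {3,5,6}->{5,6}
Constraint 3 (Z < W) on D(Z)={2,4,5,6,7} D(W)={4,5}: Z {2,4,5,6,7}->{2,4}
So after constraint 3: D(Y) = {5,6}

Answer: {5,6}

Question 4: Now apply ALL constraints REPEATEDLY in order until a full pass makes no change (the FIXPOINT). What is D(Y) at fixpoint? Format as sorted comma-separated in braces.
Answer: {}

Derivation:
pass 0 (initial): D(Y)={3,5,6,7}
pass 1: W {2,3,4,5,6,7}->{4,5}; Y {3,5,6,7}->{5,6}; Z {2,4,5,6,7}->{2,4}
pass 2: W {4,5}->{}; Y {5,6}->{}; Z {2,4}->{}
pass 3: no change
Fixpoint after 3 passes: D(Y) = {}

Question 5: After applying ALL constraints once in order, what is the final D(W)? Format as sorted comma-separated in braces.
Answer: {4,5}

Derivation:
Constraint 1 (Y < W) on D(Y)={3,5,6,7} D(W)={2,3,4,5,6,7}: Y {3,5,6,7}->{3,5,6}; W {2,3,4,5,6,7}->{4,5,6,7}
Constraint 2 (W < Y) on D(W)={4,5,6,7} D(Y)={3,5,6}: W {4,5,6,7}->{4,5}; Y {3,5,6}->{5,6}
Constraint 3 (Z < W) on D(Z)={2,4,5,6,7} D(W)={4,5}: Z {2,4,5,6,7}->{2,4}
So after all 3 constraints: D(W) = {4,5}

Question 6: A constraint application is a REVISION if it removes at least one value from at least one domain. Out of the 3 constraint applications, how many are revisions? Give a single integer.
Constraint 1 (Y < W) on D(Y)={3,5,6,7} D(W)={2,3,4,5,6,7}: Y {3,5,6,7}->{3,5,6}; W {2,3,4,5,6,7}->{4,5,6,7} => REVISION
Constraint 2 (W < Y) on D(W)={4,5,6,7} D(Y)={3,5,6}: W {4,5,6,7}->{4,5}; Y {3,5,6}->{5,6} => REVISION
Constraint 3 (Z < W) on D(Z)={2,4,5,6,7} D(W)={4,5}: Z {2,4,5,6,7}->{2,4} => REVISION
Total revisions = 3

Answer: 3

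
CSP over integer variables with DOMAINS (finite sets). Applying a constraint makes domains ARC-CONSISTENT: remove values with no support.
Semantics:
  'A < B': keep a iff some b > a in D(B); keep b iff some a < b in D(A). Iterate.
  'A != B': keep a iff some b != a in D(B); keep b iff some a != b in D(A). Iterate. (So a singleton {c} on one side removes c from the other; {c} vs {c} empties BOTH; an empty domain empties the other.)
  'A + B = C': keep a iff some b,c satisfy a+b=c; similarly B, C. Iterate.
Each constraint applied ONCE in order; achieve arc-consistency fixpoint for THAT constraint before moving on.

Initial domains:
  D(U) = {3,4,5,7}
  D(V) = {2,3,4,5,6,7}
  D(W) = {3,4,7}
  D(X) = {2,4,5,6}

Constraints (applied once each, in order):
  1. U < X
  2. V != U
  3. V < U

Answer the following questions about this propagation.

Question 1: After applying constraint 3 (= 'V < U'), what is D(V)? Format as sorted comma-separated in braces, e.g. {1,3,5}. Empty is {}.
Answer: {2,3,4}

Derivation:
Constraint 1 (U < X) on D(U)={3,4,5,7} D(X)={2,4,5,6}: U {3,4,5,7}->{3,4,5}; X {2,4,5,6}->{4,5,6}
Constraint 2 (V != U) on D(V)={2,3,4,5,6,7} D(U)={3,4,5}: no change
Constraint 3 (V < U) on D(V)={2,3,4,5,6,7} D(U)={3,4,5}: V {2,3,4,5,6,7}->{2,3,4}
So after constraint 3: D(V) = {2,3,4}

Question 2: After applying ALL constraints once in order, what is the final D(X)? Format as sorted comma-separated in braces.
Answer: {4,5,6}

Derivation:
Constraint 1 (U < X) on D(U)={3,4,5,7} D(X)={2,4,5,6}: U {3,4,5,7}->{3,4,5}; X {2,4,5,6}->{4,5,6}
Constraint 2 (V != U) on D(V)={2,3,4,5,6,7} D(U)={3,4,5}: no change
Constraint 3 (V < U) on D(V)={2,3,4,5,6,7} D(U)={3,4,5}: V {2,3,4,5,6,7}->{2,3,4}
So after all 3 constraints: D(X) = {4,5,6}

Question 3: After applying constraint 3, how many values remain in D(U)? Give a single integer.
Answer: 3

Derivation:
Constraint 1 (U < X) on D(U)={3,4,5,7} D(X)={2,4,5,6}: U {3,4,5,7}->{3,4,5}; X {2,4,5,6}->{4,5,6}
Constraint 2 (V != U) on D(V)={2,3,4,5,6,7} D(U)={3,4,5}: no change
Constraint 3 (V < U) on D(V)={2,3,4,5,6,7} D(U)={3,4,5}: V {2,3,4,5,6,7}->{2,3,4}
So after constraint 3: D(U)={3,4,5}, size = 3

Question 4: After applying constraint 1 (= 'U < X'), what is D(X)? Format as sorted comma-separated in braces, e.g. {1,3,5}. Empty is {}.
Answer: {4,5,6}

Derivation:
Constraint 1 (U < X) on D(U)={3,4,5,7} D(X)={2,4,5,6}: U {3,4,5,7}->{3,4,5}; X {2,4,5,6}->{4,5,6}
So after constraint 1: D(X) = {4,5,6}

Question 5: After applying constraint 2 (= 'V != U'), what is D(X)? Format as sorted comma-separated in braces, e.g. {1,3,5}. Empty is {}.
Constraint 1 (U < X) on D(U)={3,4,5,7} D(X)={2,4,5,6}: U {3,4,5,7}->{3,4,5}; X {2,4,5,6}->{4,5,6}
Constraint 2 (V != U) on D(V)={2,3,4,5,6,7} D(U)={3,4,5}: no change
So after constraint 2: D(X) = {4,5,6}

Answer: {4,5,6}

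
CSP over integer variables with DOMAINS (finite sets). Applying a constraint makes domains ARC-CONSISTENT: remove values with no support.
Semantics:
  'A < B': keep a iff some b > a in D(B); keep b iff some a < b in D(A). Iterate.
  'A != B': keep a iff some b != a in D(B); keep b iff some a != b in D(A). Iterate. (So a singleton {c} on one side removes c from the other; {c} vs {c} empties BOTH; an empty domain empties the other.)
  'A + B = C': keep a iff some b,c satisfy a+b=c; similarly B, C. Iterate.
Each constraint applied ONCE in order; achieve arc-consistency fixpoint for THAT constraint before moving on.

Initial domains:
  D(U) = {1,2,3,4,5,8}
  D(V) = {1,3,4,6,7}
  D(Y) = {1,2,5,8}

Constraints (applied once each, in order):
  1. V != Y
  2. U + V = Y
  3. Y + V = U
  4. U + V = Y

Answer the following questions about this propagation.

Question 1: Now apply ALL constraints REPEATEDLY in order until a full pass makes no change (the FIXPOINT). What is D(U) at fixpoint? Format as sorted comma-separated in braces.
pass 0 (initial): D(U)={1,2,3,4,5,8}
pass 1: U {1,2,3,4,5,8}->{}; V {1,3,4,6,7}->{}; Y {1,2,5,8}->{}
pass 2: no change
Fixpoint after 2 passes: D(U) = {}

Answer: {}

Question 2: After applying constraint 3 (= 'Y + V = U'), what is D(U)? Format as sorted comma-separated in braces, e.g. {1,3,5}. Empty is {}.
Answer: {5}

Derivation:
Constraint 1 (V != Y) on D(V)={1,3,4,6,7} D(Y)={1,2,5,8}: no change
Constraint 2 (U + V = Y) on D(U)={1,2,3,4,5,8} D(V)={1,3,4,6,7} D(Y)={1,2,5,8}: U {1,2,3,4,5,8}->{1,2,4,5}; Y {1,2,5,8}->{2,5,8}
Constraint 3 (Y + V = U) on D(Y)={2,5,8} D(V)={1,3,4,6,7} D(U)={1,2,4,5}: Y {2,5,8}->{2}; V {1,3,4,6,7}->{3}; U {1,2,4,5}->{5}
So after constraint 3: D(U) = {5}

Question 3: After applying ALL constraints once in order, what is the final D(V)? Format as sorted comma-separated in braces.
Answer: {}

Derivation:
Constraint 1 (V != Y) on D(V)={1,3,4,6,7} D(Y)={1,2,5,8}: no change
Constraint 2 (U + V = Y) on D(U)={1,2,3,4,5,8} D(V)={1,3,4,6,7} D(Y)={1,2,5,8}: U {1,2,3,4,5,8}->{1,2,4,5}; Y {1,2,5,8}->{2,5,8}
Constraint 3 (Y + V = U) on D(Y)={2,5,8} D(V)={1,3,4,6,7} D(U)={1,2,4,5}: Y {2,5,8}->{2}; V {1,3,4,6,7}->{3}; U {1,2,4,5}->{5}
Constraint 4 (U + V = Y) on D(U)={5} D(V)={3} D(Y)={2}: U {5}->{}; V {3}->{}; Y {2}->{}
So after all 4 constraints: D(V) = {}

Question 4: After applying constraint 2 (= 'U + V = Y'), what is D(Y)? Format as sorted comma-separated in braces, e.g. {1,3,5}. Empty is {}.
Constraint 1 (V != Y) on D(V)={1,3,4,6,7} D(Y)={1,2,5,8}: no change
Constraint 2 (U + V = Y) on D(U)={1,2,3,4,5,8} D(V)={1,3,4,6,7} D(Y)={1,2,5,8}: U {1,2,3,4,5,8}->{1,2,4,5}; Y {1,2,5,8}->{2,5,8}
So after constraint 2: D(Y) = {2,5,8}

Answer: {2,5,8}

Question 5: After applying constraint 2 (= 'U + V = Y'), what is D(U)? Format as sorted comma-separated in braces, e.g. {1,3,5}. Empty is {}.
Constraint 1 (V != Y) on D(V)={1,3,4,6,7} D(Y)={1,2,5,8}: no change
Constraint 2 (U + V = Y) on D(U)={1,2,3,4,5,8} D(V)={1,3,4,6,7} D(Y)={1,2,5,8}: U {1,2,3,4,5,8}->{1,2,4,5}; Y {1,2,5,8}->{2,5,8}
So after constraint 2: D(U) = {1,2,4,5}

Answer: {1,2,4,5}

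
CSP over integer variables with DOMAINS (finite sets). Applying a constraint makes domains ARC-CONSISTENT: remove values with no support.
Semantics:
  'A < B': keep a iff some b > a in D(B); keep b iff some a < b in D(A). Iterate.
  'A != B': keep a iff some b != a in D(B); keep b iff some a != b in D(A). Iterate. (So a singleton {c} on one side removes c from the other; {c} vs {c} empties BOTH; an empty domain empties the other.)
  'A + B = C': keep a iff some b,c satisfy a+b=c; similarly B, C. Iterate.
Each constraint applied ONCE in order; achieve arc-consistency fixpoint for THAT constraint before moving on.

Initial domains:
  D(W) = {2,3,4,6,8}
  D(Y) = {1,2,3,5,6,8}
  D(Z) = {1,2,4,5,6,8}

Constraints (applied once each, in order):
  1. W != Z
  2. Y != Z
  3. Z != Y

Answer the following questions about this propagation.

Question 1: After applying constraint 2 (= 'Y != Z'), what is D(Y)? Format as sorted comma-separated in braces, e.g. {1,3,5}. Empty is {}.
Constraint 1 (W != Z) on D(W)={2,3,4,6,8} D(Z)={1,2,4,5,6,8}: no change
Constraint 2 (Y != Z) on D(Y)={1,2,3,5,6,8} D(Z)={1,2,4,5,6,8}: no change
So after constraint 2: D(Y) = {1,2,3,5,6,8}

Answer: {1,2,3,5,6,8}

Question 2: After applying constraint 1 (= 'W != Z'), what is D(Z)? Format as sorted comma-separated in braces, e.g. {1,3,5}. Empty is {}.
Constraint 1 (W != Z) on D(W)={2,3,4,6,8} D(Z)={1,2,4,5,6,8}: no change
So after constraint 1: D(Z) = {1,2,4,5,6,8}

Answer: {1,2,4,5,6,8}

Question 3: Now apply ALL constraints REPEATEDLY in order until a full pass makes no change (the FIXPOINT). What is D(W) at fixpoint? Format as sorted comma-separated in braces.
pass 0 (initial): D(W)={2,3,4,6,8}
pass 1: no change
Fixpoint after 1 passes: D(W) = {2,3,4,6,8}

Answer: {2,3,4,6,8}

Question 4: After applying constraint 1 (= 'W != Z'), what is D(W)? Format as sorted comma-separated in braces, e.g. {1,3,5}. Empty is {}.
Constraint 1 (W != Z) on D(W)={2,3,4,6,8} D(Z)={1,2,4,5,6,8}: no change
So after constraint 1: D(W) = {2,3,4,6,8}

Answer: {2,3,4,6,8}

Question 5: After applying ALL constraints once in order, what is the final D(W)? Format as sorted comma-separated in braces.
Answer: {2,3,4,6,8}

Derivation:
Constraint 1 (W != Z) on D(W)={2,3,4,6,8} D(Z)={1,2,4,5,6,8}: no change
Constraint 2 (Y != Z) on D(Y)={1,2,3,5,6,8} D(Z)={1,2,4,5,6,8}: no change
Constraint 3 (Z != Y) on D(Z)={1,2,4,5,6,8} D(Y)={1,2,3,5,6,8}: no change
So after all 3 constraints: D(W) = {2,3,4,6,8}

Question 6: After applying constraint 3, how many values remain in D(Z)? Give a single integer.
Constraint 1 (W != Z) on D(W)={2,3,4,6,8} D(Z)={1,2,4,5,6,8}: no change
Constraint 2 (Y != Z) on D(Y)={1,2,3,5,6,8} D(Z)={1,2,4,5,6,8}: no change
Constraint 3 (Z != Y) on D(Z)={1,2,4,5,6,8} D(Y)={1,2,3,5,6,8}: no change
So after constraint 3: D(Z)={1,2,4,5,6,8}, size = 6

Answer: 6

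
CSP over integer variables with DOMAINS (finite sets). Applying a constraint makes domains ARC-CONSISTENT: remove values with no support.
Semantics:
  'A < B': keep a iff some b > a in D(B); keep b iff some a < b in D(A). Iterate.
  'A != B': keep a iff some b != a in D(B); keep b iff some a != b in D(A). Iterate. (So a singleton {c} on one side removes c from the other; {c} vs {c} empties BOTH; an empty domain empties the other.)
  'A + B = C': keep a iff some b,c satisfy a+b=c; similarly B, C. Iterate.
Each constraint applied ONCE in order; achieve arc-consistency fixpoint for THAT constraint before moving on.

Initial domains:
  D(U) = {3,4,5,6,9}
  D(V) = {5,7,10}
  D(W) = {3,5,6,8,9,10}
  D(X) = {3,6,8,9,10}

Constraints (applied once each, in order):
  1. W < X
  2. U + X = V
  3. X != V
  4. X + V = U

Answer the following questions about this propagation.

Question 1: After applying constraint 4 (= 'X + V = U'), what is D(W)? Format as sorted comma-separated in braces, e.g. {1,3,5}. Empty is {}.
Constraint 1 (W < X) on D(W)={3,5,6,8,9,10} D(X)={3,6,8,9,10}: W {3,5,6,8,9,10}->{3,5,6,8,9}; X {3,6,8,9,10}->{6,8,9,10}
Constraint 2 (U + X = V) on D(U)={3,4,5,6,9} D(X)={6,8,9,10} D(V)={5,7,10}: U {3,4,5,6,9}->{4}; X {6,8,9,10}->{6}; V {5,7,10}->{10}
Constraint 3 (X != V) on D(X)={6} D(V)={10}: no change
Constraint 4 (X + V = U) on D(X)={6} D(V)={10} D(U)={4}: X {6}->{}; V {10}->{}; U {4}->{}
So after constraint 4: D(W) = {3,5,6,8,9}

Answer: {3,5,6,8,9}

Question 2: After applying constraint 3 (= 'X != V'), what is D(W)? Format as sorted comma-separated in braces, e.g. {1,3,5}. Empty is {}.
Answer: {3,5,6,8,9}

Derivation:
Constraint 1 (W < X) on D(W)={3,5,6,8,9,10} D(X)={3,6,8,9,10}: W {3,5,6,8,9,10}->{3,5,6,8,9}; X {3,6,8,9,10}->{6,8,9,10}
Constraint 2 (U + X = V) on D(U)={3,4,5,6,9} D(X)={6,8,9,10} D(V)={5,7,10}: U {3,4,5,6,9}->{4}; X {6,8,9,10}->{6}; V {5,7,10}->{10}
Constraint 3 (X != V) on D(X)={6} D(V)={10}: no change
So after constraint 3: D(W) = {3,5,6,8,9}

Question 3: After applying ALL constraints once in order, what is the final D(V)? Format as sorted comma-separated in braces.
Constraint 1 (W < X) on D(W)={3,5,6,8,9,10} D(X)={3,6,8,9,10}: W {3,5,6,8,9,10}->{3,5,6,8,9}; X {3,6,8,9,10}->{6,8,9,10}
Constraint 2 (U + X = V) on D(U)={3,4,5,6,9} D(X)={6,8,9,10} D(V)={5,7,10}: U {3,4,5,6,9}->{4}; X {6,8,9,10}->{6}; V {5,7,10}->{10}
Constraint 3 (X != V) on D(X)={6} D(V)={10}: no change
Constraint 4 (X + V = U) on D(X)={6} D(V)={10} D(U)={4}: X {6}->{}; V {10}->{}; U {4}->{}
So after all 4 constraints: D(V) = {}

Answer: {}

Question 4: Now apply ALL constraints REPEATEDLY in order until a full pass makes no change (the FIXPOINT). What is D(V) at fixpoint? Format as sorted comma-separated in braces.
Answer: {}

Derivation:
pass 0 (initial): D(V)={5,7,10}
pass 1: U {3,4,5,6,9}->{}; V {5,7,10}->{}; W {3,5,6,8,9,10}->{3,5,6,8,9}; X {3,6,8,9,10}->{}
pass 2: W {3,5,6,8,9}->{}
pass 3: no change
Fixpoint after 3 passes: D(V) = {}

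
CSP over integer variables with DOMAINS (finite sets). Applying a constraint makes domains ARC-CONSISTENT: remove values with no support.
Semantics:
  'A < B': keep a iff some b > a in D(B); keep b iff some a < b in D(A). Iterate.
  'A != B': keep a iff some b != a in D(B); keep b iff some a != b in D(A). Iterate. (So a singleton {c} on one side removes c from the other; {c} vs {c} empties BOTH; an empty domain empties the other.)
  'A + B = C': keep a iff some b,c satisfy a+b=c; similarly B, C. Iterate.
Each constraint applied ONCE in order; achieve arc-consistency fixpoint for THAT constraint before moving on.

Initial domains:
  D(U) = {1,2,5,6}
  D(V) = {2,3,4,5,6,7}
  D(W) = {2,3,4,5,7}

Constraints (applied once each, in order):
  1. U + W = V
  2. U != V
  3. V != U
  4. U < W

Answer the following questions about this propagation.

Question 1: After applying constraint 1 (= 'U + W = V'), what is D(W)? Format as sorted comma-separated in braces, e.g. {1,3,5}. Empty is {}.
Answer: {2,3,4,5}

Derivation:
Constraint 1 (U + W = V) on D(U)={1,2,5,6} D(W)={2,3,4,5,7} D(V)={2,3,4,5,6,7}: U {1,2,5,6}->{1,2,5}; W {2,3,4,5,7}->{2,3,4,5}; V {2,3,4,5,6,7}->{3,4,5,6,7}
So after constraint 1: D(W) = {2,3,4,5}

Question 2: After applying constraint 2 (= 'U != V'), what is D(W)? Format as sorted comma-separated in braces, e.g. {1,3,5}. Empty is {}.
Constraint 1 (U + W = V) on D(U)={1,2,5,6} D(W)={2,3,4,5,7} D(V)={2,3,4,5,6,7}: U {1,2,5,6}->{1,2,5}; W {2,3,4,5,7}->{2,3,4,5}; V {2,3,4,5,6,7}->{3,4,5,6,7}
Constraint 2 (U != V) on D(U)={1,2,5} D(V)={3,4,5,6,7}: no change
So after constraint 2: D(W) = {2,3,4,5}

Answer: {2,3,4,5}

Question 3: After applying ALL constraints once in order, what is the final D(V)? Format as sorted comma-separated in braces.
Answer: {3,4,5,6,7}

Derivation:
Constraint 1 (U + W = V) on D(U)={1,2,5,6} D(W)={2,3,4,5,7} D(V)={2,3,4,5,6,7}: U {1,2,5,6}->{1,2,5}; W {2,3,4,5,7}->{2,3,4,5}; V {2,3,4,5,6,7}->{3,4,5,6,7}
Constraint 2 (U != V) on D(U)={1,2,5} D(V)={3,4,5,6,7}: no change
Constraint 3 (V != U) on D(V)={3,4,5,6,7} D(U)={1,2,5}: no change
Constraint 4 (U < W) on D(U)={1,2,5} D(W)={2,3,4,5}: U {1,2,5}->{1,2}
So after all 4 constraints: D(V) = {3,4,5,6,7}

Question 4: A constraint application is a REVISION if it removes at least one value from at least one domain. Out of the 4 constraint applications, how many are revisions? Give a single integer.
Answer: 2

Derivation:
Constraint 1 (U + W = V) on D(U)={1,2,5,6} D(W)={2,3,4,5,7} D(V)={2,3,4,5,6,7}: U {1,2,5,6}->{1,2,5}; W {2,3,4,5,7}->{2,3,4,5}; V {2,3,4,5,6,7}->{3,4,5,6,7} => REVISION
Constraint 2 (U != V) on D(U)={1,2,5} D(V)={3,4,5,6,7}: no change => not a revision
Constraint 3 (V != U) on D(V)={3,4,5,6,7} D(U)={1,2,5}: no change => not a revision
Constraint 4 (U < W) on D(U)={1,2,5} D(W)={2,3,4,5}: U {1,2,5}->{1,2} => REVISION
Total revisions = 2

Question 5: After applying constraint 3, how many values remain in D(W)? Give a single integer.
Answer: 4

Derivation:
Constraint 1 (U + W = V) on D(U)={1,2,5,6} D(W)={2,3,4,5,7} D(V)={2,3,4,5,6,7}: U {1,2,5,6}->{1,2,5}; W {2,3,4,5,7}->{2,3,4,5}; V {2,3,4,5,6,7}->{3,4,5,6,7}
Constraint 2 (U != V) on D(U)={1,2,5} D(V)={3,4,5,6,7}: no change
Constraint 3 (V != U) on D(V)={3,4,5,6,7} D(U)={1,2,5}: no change
So after constraint 3: D(W)={2,3,4,5}, size = 4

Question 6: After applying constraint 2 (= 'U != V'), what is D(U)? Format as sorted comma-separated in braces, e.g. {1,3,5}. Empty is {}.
Answer: {1,2,5}

Derivation:
Constraint 1 (U + W = V) on D(U)={1,2,5,6} D(W)={2,3,4,5,7} D(V)={2,3,4,5,6,7}: U {1,2,5,6}->{1,2,5}; W {2,3,4,5,7}->{2,3,4,5}; V {2,3,4,5,6,7}->{3,4,5,6,7}
Constraint 2 (U != V) on D(U)={1,2,5} D(V)={3,4,5,6,7}: no change
So after constraint 2: D(U) = {1,2,5}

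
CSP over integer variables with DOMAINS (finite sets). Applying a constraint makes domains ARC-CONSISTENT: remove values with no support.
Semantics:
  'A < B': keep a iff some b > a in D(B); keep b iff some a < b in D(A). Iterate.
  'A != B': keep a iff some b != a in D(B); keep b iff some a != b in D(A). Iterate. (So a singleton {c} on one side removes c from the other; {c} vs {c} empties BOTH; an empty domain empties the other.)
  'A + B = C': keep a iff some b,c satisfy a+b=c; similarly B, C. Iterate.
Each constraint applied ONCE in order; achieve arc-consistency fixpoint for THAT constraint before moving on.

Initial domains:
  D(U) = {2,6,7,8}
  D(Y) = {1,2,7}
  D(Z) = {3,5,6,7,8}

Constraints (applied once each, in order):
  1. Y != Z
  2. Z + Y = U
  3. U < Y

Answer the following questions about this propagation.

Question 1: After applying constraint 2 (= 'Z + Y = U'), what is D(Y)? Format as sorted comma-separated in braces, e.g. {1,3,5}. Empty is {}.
Constraint 1 (Y != Z) on D(Y)={1,2,7} D(Z)={3,5,6,7,8}: no change
Constraint 2 (Z + Y = U) on D(Z)={3,5,6,7,8} D(Y)={1,2,7} D(U)={2,6,7,8}: Z {3,5,6,7,8}->{5,6,7}; Y {1,2,7}->{1,2}; U {2,6,7,8}->{6,7,8}
So after constraint 2: D(Y) = {1,2}

Answer: {1,2}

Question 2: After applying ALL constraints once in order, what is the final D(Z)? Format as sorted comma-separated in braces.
Constraint 1 (Y != Z) on D(Y)={1,2,7} D(Z)={3,5,6,7,8}: no change
Constraint 2 (Z + Y = U) on D(Z)={3,5,6,7,8} D(Y)={1,2,7} D(U)={2,6,7,8}: Z {3,5,6,7,8}->{5,6,7}; Y {1,2,7}->{1,2}; U {2,6,7,8}->{6,7,8}
Constraint 3 (U < Y) on D(U)={6,7,8} D(Y)={1,2}: U {6,7,8}->{}; Y {1,2}->{}
So after all 3 constraints: D(Z) = {5,6,7}

Answer: {5,6,7}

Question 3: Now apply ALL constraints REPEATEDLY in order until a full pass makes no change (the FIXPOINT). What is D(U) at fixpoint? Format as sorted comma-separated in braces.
Answer: {}

Derivation:
pass 0 (initial): D(U)={2,6,7,8}
pass 1: U {2,6,7,8}->{}; Y {1,2,7}->{}; Z {3,5,6,7,8}->{5,6,7}
pass 2: Z {5,6,7}->{}
pass 3: no change
Fixpoint after 3 passes: D(U) = {}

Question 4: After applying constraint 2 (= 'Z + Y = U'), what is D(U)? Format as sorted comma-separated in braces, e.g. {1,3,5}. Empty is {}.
Answer: {6,7,8}

Derivation:
Constraint 1 (Y != Z) on D(Y)={1,2,7} D(Z)={3,5,6,7,8}: no change
Constraint 2 (Z + Y = U) on D(Z)={3,5,6,7,8} D(Y)={1,2,7} D(U)={2,6,7,8}: Z {3,5,6,7,8}->{5,6,7}; Y {1,2,7}->{1,2}; U {2,6,7,8}->{6,7,8}
So after constraint 2: D(U) = {6,7,8}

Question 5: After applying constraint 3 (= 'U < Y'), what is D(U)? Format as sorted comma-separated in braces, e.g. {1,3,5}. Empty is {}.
Constraint 1 (Y != Z) on D(Y)={1,2,7} D(Z)={3,5,6,7,8}: no change
Constraint 2 (Z + Y = U) on D(Z)={3,5,6,7,8} D(Y)={1,2,7} D(U)={2,6,7,8}: Z {3,5,6,7,8}->{5,6,7}; Y {1,2,7}->{1,2}; U {2,6,7,8}->{6,7,8}
Constraint 3 (U < Y) on D(U)={6,7,8} D(Y)={1,2}: U {6,7,8}->{}; Y {1,2}->{}
So after constraint 3: D(U) = {}

Answer: {}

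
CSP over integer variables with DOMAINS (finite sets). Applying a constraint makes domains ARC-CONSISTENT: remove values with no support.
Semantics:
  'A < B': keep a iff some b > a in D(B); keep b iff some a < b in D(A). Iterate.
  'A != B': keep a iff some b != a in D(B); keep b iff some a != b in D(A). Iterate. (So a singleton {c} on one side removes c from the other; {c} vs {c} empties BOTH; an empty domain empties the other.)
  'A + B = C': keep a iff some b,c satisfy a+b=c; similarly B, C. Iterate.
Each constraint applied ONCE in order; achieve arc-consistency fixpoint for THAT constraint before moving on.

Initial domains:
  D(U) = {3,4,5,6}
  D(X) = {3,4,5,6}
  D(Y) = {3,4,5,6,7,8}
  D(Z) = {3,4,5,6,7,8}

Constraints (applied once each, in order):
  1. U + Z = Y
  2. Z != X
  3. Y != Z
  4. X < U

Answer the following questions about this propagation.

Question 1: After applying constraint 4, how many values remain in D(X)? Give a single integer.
Answer: 2

Derivation:
Constraint 1 (U + Z = Y) on D(U)={3,4,5,6} D(Z)={3,4,5,6,7,8} D(Y)={3,4,5,6,7,8}: U {3,4,5,6}->{3,4,5}; Z {3,4,5,6,7,8}->{3,4,5}; Y {3,4,5,6,7,8}->{6,7,8}
Constraint 2 (Z != X) on D(Z)={3,4,5} D(X)={3,4,5,6}: no change
Constraint 3 (Y != Z) on D(Y)={6,7,8} D(Z)={3,4,5}: no change
Constraint 4 (X < U) on D(X)={3,4,5,6} D(U)={3,4,5}: X {3,4,5,6}->{3,4}; U {3,4,5}->{4,5}
So after constraint 4: D(X)={3,4}, size = 2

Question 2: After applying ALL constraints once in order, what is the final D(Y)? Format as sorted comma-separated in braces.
Answer: {6,7,8}

Derivation:
Constraint 1 (U + Z = Y) on D(U)={3,4,5,6} D(Z)={3,4,5,6,7,8} D(Y)={3,4,5,6,7,8}: U {3,4,5,6}->{3,4,5}; Z {3,4,5,6,7,8}->{3,4,5}; Y {3,4,5,6,7,8}->{6,7,8}
Constraint 2 (Z != X) on D(Z)={3,4,5} D(X)={3,4,5,6}: no change
Constraint 3 (Y != Z) on D(Y)={6,7,8} D(Z)={3,4,5}: no change
Constraint 4 (X < U) on D(X)={3,4,5,6} D(U)={3,4,5}: X {3,4,5,6}->{3,4}; U {3,4,5}->{4,5}
So after all 4 constraints: D(Y) = {6,7,8}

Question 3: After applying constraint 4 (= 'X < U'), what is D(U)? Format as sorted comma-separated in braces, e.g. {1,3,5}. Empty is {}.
Constraint 1 (U + Z = Y) on D(U)={3,4,5,6} D(Z)={3,4,5,6,7,8} D(Y)={3,4,5,6,7,8}: U {3,4,5,6}->{3,4,5}; Z {3,4,5,6,7,8}->{3,4,5}; Y {3,4,5,6,7,8}->{6,7,8}
Constraint 2 (Z != X) on D(Z)={3,4,5} D(X)={3,4,5,6}: no change
Constraint 3 (Y != Z) on D(Y)={6,7,8} D(Z)={3,4,5}: no change
Constraint 4 (X < U) on D(X)={3,4,5,6} D(U)={3,4,5}: X {3,4,5,6}->{3,4}; U {3,4,5}->{4,5}
So after constraint 4: D(U) = {4,5}

Answer: {4,5}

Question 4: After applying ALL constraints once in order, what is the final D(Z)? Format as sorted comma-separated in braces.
Constraint 1 (U + Z = Y) on D(U)={3,4,5,6} D(Z)={3,4,5,6,7,8} D(Y)={3,4,5,6,7,8}: U {3,4,5,6}->{3,4,5}; Z {3,4,5,6,7,8}->{3,4,5}; Y {3,4,5,6,7,8}->{6,7,8}
Constraint 2 (Z != X) on D(Z)={3,4,5} D(X)={3,4,5,6}: no change
Constraint 3 (Y != Z) on D(Y)={6,7,8} D(Z)={3,4,5}: no change
Constraint 4 (X < U) on D(X)={3,4,5,6} D(U)={3,4,5}: X {3,4,5,6}->{3,4}; U {3,4,5}->{4,5}
So after all 4 constraints: D(Z) = {3,4,5}

Answer: {3,4,5}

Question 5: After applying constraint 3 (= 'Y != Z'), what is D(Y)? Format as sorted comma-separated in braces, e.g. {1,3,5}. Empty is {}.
Constraint 1 (U + Z = Y) on D(U)={3,4,5,6} D(Z)={3,4,5,6,7,8} D(Y)={3,4,5,6,7,8}: U {3,4,5,6}->{3,4,5}; Z {3,4,5,6,7,8}->{3,4,5}; Y {3,4,5,6,7,8}->{6,7,8}
Constraint 2 (Z != X) on D(Z)={3,4,5} D(X)={3,4,5,6}: no change
Constraint 3 (Y != Z) on D(Y)={6,7,8} D(Z)={3,4,5}: no change
So after constraint 3: D(Y) = {6,7,8}

Answer: {6,7,8}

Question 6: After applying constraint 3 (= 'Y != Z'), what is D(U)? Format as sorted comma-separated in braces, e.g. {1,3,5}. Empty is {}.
Constraint 1 (U + Z = Y) on D(U)={3,4,5,6} D(Z)={3,4,5,6,7,8} D(Y)={3,4,5,6,7,8}: U {3,4,5,6}->{3,4,5}; Z {3,4,5,6,7,8}->{3,4,5}; Y {3,4,5,6,7,8}->{6,7,8}
Constraint 2 (Z != X) on D(Z)={3,4,5} D(X)={3,4,5,6}: no change
Constraint 3 (Y != Z) on D(Y)={6,7,8} D(Z)={3,4,5}: no change
So after constraint 3: D(U) = {3,4,5}

Answer: {3,4,5}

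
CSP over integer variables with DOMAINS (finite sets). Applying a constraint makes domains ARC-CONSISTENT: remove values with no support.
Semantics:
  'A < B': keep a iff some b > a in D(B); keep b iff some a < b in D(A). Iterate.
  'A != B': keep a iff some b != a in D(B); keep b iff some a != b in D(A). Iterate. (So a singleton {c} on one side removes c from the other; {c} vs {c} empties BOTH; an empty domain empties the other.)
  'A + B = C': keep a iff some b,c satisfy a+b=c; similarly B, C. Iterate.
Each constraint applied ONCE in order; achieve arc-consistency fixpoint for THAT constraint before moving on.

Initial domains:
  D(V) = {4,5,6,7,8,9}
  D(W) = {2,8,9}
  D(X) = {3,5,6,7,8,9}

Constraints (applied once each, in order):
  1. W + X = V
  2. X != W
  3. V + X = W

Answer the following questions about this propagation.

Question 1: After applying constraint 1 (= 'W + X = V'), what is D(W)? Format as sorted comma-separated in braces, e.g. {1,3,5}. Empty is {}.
Answer: {2}

Derivation:
Constraint 1 (W + X = V) on D(W)={2,8,9} D(X)={3,5,6,7,8,9} D(V)={4,5,6,7,8,9}: W {2,8,9}->{2}; X {3,5,6,7,8,9}->{3,5,6,7}; V {4,5,6,7,8,9}->{5,7,8,9}
So after constraint 1: D(W) = {2}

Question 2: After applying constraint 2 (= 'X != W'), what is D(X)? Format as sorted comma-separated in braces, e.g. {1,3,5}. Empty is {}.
Constraint 1 (W + X = V) on D(W)={2,8,9} D(X)={3,5,6,7,8,9} D(V)={4,5,6,7,8,9}: W {2,8,9}->{2}; X {3,5,6,7,8,9}->{3,5,6,7}; V {4,5,6,7,8,9}->{5,7,8,9}
Constraint 2 (X != W) on D(X)={3,5,6,7} D(W)={2}: no change
So after constraint 2: D(X) = {3,5,6,7}

Answer: {3,5,6,7}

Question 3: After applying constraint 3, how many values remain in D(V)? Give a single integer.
Answer: 0

Derivation:
Constraint 1 (W + X = V) on D(W)={2,8,9} D(X)={3,5,6,7,8,9} D(V)={4,5,6,7,8,9}: W {2,8,9}->{2}; X {3,5,6,7,8,9}->{3,5,6,7}; V {4,5,6,7,8,9}->{5,7,8,9}
Constraint 2 (X != W) on D(X)={3,5,6,7} D(W)={2}: no change
Constraint 3 (V + X = W) on D(V)={5,7,8,9} D(X)={3,5,6,7} D(W)={2}: V {5,7,8,9}->{}; X {3,5,6,7}->{}; W {2}->{}
So after constraint 3: D(V)={}, size = 0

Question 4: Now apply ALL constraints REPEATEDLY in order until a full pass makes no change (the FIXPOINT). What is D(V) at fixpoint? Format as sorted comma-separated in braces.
Answer: {}

Derivation:
pass 0 (initial): D(V)={4,5,6,7,8,9}
pass 1: V {4,5,6,7,8,9}->{}; W {2,8,9}->{}; X {3,5,6,7,8,9}->{}
pass 2: no change
Fixpoint after 2 passes: D(V) = {}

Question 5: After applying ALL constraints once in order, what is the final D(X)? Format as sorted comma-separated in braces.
Answer: {}

Derivation:
Constraint 1 (W + X = V) on D(W)={2,8,9} D(X)={3,5,6,7,8,9} D(V)={4,5,6,7,8,9}: W {2,8,9}->{2}; X {3,5,6,7,8,9}->{3,5,6,7}; V {4,5,6,7,8,9}->{5,7,8,9}
Constraint 2 (X != W) on D(X)={3,5,6,7} D(W)={2}: no change
Constraint 3 (V + X = W) on D(V)={5,7,8,9} D(X)={3,5,6,7} D(W)={2}: V {5,7,8,9}->{}; X {3,5,6,7}->{}; W {2}->{}
So after all 3 constraints: D(X) = {}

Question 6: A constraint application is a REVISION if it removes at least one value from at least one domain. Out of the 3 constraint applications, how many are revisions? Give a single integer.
Constraint 1 (W + X = V) on D(W)={2,8,9} D(X)={3,5,6,7,8,9} D(V)={4,5,6,7,8,9}: W {2,8,9}->{2}; X {3,5,6,7,8,9}->{3,5,6,7}; V {4,5,6,7,8,9}->{5,7,8,9} => REVISION
Constraint 2 (X != W) on D(X)={3,5,6,7} D(W)={2}: no change => not a revision
Constraint 3 (V + X = W) on D(V)={5,7,8,9} D(X)={3,5,6,7} D(W)={2}: V {5,7,8,9}->{}; X {3,5,6,7}->{}; W {2}->{} => REVISION
Total revisions = 2

Answer: 2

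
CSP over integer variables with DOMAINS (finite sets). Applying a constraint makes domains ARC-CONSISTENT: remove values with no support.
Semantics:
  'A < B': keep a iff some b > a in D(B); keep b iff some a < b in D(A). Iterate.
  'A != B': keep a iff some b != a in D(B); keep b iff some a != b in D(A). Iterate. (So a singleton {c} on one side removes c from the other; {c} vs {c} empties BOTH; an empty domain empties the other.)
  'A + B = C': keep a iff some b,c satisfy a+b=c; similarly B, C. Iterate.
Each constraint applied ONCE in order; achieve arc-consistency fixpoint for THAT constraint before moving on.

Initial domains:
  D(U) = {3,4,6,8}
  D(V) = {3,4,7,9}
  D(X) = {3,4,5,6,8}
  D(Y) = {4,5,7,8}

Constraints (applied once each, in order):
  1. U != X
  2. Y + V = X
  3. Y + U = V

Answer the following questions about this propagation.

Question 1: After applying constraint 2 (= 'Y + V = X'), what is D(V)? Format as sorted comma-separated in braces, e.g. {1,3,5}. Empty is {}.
Constraint 1 (U != X) on D(U)={3,4,6,8} D(X)={3,4,5,6,8}: no change
Constraint 2 (Y + V = X) on D(Y)={4,5,7,8} D(V)={3,4,7,9} D(X)={3,4,5,6,8}: Y {4,5,7,8}->{4,5}; V {3,4,7,9}->{3,4}; X {3,4,5,6,8}->{8}
So after constraint 2: D(V) = {3,4}

Answer: {3,4}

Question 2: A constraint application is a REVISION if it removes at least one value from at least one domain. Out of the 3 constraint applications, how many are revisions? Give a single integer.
Answer: 2

Derivation:
Constraint 1 (U != X) on D(U)={3,4,6,8} D(X)={3,4,5,6,8}: no change => not a revision
Constraint 2 (Y + V = X) on D(Y)={4,5,7,8} D(V)={3,4,7,9} D(X)={3,4,5,6,8}: Y {4,5,7,8}->{4,5}; V {3,4,7,9}->{3,4}; X {3,4,5,6,8}->{8} => REVISION
Constraint 3 (Y + U = V) on D(Y)={4,5} D(U)={3,4,6,8} D(V)={3,4}: Y {4,5}->{}; U {3,4,6,8}->{}; V {3,4}->{} => REVISION
Total revisions = 2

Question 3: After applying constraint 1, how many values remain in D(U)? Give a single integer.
Constraint 1 (U != X) on D(U)={3,4,6,8} D(X)={3,4,5,6,8}: no change
So after constraint 1: D(U)={3,4,6,8}, size = 4

Answer: 4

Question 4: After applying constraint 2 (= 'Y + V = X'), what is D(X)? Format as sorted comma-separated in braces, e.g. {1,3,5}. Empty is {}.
Answer: {8}

Derivation:
Constraint 1 (U != X) on D(U)={3,4,6,8} D(X)={3,4,5,6,8}: no change
Constraint 2 (Y + V = X) on D(Y)={4,5,7,8} D(V)={3,4,7,9} D(X)={3,4,5,6,8}: Y {4,5,7,8}->{4,5}; V {3,4,7,9}->{3,4}; X {3,4,5,6,8}->{8}
So after constraint 2: D(X) = {8}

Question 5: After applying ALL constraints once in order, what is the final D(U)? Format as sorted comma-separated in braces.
Answer: {}

Derivation:
Constraint 1 (U != X) on D(U)={3,4,6,8} D(X)={3,4,5,6,8}: no change
Constraint 2 (Y + V = X) on D(Y)={4,5,7,8} D(V)={3,4,7,9} D(X)={3,4,5,6,8}: Y {4,5,7,8}->{4,5}; V {3,4,7,9}->{3,4}; X {3,4,5,6,8}->{8}
Constraint 3 (Y + U = V) on D(Y)={4,5} D(U)={3,4,6,8} D(V)={3,4}: Y {4,5}->{}; U {3,4,6,8}->{}; V {3,4}->{}
So after all 3 constraints: D(U) = {}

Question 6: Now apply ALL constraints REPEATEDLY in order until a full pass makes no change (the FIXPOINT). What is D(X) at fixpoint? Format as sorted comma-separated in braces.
pass 0 (initial): D(X)={3,4,5,6,8}
pass 1: U {3,4,6,8}->{}; V {3,4,7,9}->{}; X {3,4,5,6,8}->{8}; Y {4,5,7,8}->{}
pass 2: X {8}->{}
pass 3: no change
Fixpoint after 3 passes: D(X) = {}

Answer: {}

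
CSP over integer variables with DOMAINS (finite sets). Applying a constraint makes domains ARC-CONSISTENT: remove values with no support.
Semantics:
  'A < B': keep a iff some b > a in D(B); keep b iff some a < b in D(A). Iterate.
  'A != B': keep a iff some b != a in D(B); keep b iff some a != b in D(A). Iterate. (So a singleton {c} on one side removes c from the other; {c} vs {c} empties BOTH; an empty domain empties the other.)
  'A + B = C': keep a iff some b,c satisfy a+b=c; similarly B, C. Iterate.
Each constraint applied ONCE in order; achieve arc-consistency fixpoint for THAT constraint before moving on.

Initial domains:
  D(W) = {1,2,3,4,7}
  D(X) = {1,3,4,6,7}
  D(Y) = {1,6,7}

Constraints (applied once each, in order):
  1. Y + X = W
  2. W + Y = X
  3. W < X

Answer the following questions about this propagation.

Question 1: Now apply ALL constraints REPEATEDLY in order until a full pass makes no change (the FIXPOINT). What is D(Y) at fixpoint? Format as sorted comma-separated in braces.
Answer: {}

Derivation:
pass 0 (initial): D(Y)={1,6,7}
pass 1: W {1,2,3,4,7}->{2}; X {1,3,4,6,7}->{3}; Y {1,6,7}->{1}
pass 2: W {2}->{}; X {3}->{}; Y {1}->{}
pass 3: no change
Fixpoint after 3 passes: D(Y) = {}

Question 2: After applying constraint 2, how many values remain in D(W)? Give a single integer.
Answer: 1

Derivation:
Constraint 1 (Y + X = W) on D(Y)={1,6,7} D(X)={1,3,4,6,7} D(W)={1,2,3,4,7}: Y {1,6,7}->{1,6}; X {1,3,4,6,7}->{1,3,6}; W {1,2,3,4,7}->{2,4,7}
Constraint 2 (W + Y = X) on D(W)={2,4,7} D(Y)={1,6} D(X)={1,3,6}: W {2,4,7}->{2}; Y {1,6}->{1}; X {1,3,6}->{3}
So after constraint 2: D(W)={2}, size = 1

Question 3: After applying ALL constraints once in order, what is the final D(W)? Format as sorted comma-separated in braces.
Answer: {2}

Derivation:
Constraint 1 (Y + X = W) on D(Y)={1,6,7} D(X)={1,3,4,6,7} D(W)={1,2,3,4,7}: Y {1,6,7}->{1,6}; X {1,3,4,6,7}->{1,3,6}; W {1,2,3,4,7}->{2,4,7}
Constraint 2 (W + Y = X) on D(W)={2,4,7} D(Y)={1,6} D(X)={1,3,6}: W {2,4,7}->{2}; Y {1,6}->{1}; X {1,3,6}->{3}
Constraint 3 (W < X) on D(W)={2} D(X)={3}: no change
So after all 3 constraints: D(W) = {2}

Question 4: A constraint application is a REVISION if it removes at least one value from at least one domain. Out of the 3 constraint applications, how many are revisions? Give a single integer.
Answer: 2

Derivation:
Constraint 1 (Y + X = W) on D(Y)={1,6,7} D(X)={1,3,4,6,7} D(W)={1,2,3,4,7}: Y {1,6,7}->{1,6}; X {1,3,4,6,7}->{1,3,6}; W {1,2,3,4,7}->{2,4,7} => REVISION
Constraint 2 (W + Y = X) on D(W)={2,4,7} D(Y)={1,6} D(X)={1,3,6}: W {2,4,7}->{2}; Y {1,6}->{1}; X {1,3,6}->{3} => REVISION
Constraint 3 (W < X) on D(W)={2} D(X)={3}: no change => not a revision
Total revisions = 2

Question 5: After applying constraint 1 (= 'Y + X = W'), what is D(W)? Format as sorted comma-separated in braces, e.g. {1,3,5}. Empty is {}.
Answer: {2,4,7}

Derivation:
Constraint 1 (Y + X = W) on D(Y)={1,6,7} D(X)={1,3,4,6,7} D(W)={1,2,3,4,7}: Y {1,6,7}->{1,6}; X {1,3,4,6,7}->{1,3,6}; W {1,2,3,4,7}->{2,4,7}
So after constraint 1: D(W) = {2,4,7}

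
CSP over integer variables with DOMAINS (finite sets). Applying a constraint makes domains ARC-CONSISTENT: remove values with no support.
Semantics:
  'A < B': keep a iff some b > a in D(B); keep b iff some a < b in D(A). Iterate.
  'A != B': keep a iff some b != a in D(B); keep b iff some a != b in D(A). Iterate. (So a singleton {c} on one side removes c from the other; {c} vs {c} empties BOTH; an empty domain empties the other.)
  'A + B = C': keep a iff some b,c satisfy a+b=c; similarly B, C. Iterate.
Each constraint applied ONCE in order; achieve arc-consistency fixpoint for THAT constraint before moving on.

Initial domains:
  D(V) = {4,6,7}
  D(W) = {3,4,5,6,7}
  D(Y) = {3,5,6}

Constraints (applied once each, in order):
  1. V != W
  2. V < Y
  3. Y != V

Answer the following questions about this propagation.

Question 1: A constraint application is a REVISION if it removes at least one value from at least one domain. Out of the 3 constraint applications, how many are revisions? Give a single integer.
Constraint 1 (V != W) on D(V)={4,6,7} D(W)={3,4,5,6,7}: no change => not a revision
Constraint 2 (V < Y) on D(V)={4,6,7} D(Y)={3,5,6}: V {4,6,7}->{4}; Y {3,5,6}->{5,6} => REVISION
Constraint 3 (Y != V) on D(Y)={5,6} D(V)={4}: no change => not a revision
Total revisions = 1

Answer: 1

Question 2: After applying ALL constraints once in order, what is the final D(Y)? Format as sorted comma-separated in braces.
Answer: {5,6}

Derivation:
Constraint 1 (V != W) on D(V)={4,6,7} D(W)={3,4,5,6,7}: no change
Constraint 2 (V < Y) on D(V)={4,6,7} D(Y)={3,5,6}: V {4,6,7}->{4}; Y {3,5,6}->{5,6}
Constraint 3 (Y != V) on D(Y)={5,6} D(V)={4}: no change
So after all 3 constraints: D(Y) = {5,6}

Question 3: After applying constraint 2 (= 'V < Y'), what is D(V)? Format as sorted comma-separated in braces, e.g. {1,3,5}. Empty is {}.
Constraint 1 (V != W) on D(V)={4,6,7} D(W)={3,4,5,6,7}: no change
Constraint 2 (V < Y) on D(V)={4,6,7} D(Y)={3,5,6}: V {4,6,7}->{4}; Y {3,5,6}->{5,6}
So after constraint 2: D(V) = {4}

Answer: {4}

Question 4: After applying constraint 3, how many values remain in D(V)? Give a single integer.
Answer: 1

Derivation:
Constraint 1 (V != W) on D(V)={4,6,7} D(W)={3,4,5,6,7}: no change
Constraint 2 (V < Y) on D(V)={4,6,7} D(Y)={3,5,6}: V {4,6,7}->{4}; Y {3,5,6}->{5,6}
Constraint 3 (Y != V) on D(Y)={5,6} D(V)={4}: no change
So after constraint 3: D(V)={4}, size = 1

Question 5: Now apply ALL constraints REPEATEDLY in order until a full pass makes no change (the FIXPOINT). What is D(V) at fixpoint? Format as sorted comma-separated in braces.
Answer: {4}

Derivation:
pass 0 (initial): D(V)={4,6,7}
pass 1: V {4,6,7}->{4}; Y {3,5,6}->{5,6}
pass 2: W {3,4,5,6,7}->{3,5,6,7}
pass 3: no change
Fixpoint after 3 passes: D(V) = {4}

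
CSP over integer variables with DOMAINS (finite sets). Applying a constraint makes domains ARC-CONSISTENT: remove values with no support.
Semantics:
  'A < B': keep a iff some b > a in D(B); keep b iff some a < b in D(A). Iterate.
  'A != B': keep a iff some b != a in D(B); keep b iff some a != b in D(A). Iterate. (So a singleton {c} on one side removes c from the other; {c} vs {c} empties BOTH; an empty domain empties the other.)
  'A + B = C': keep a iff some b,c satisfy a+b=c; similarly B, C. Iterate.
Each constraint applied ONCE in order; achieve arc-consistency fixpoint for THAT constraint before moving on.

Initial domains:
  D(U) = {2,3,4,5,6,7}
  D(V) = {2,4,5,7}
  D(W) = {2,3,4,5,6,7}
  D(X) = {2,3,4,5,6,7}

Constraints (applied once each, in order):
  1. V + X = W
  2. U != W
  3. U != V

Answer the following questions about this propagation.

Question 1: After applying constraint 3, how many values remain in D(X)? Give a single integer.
Constraint 1 (V + X = W) on D(V)={2,4,5,7} D(X)={2,3,4,5,6,7} D(W)={2,3,4,5,6,7}: V {2,4,5,7}->{2,4,5}; X {2,3,4,5,6,7}->{2,3,4,5}; W {2,3,4,5,6,7}->{4,5,6,7}
Constraint 2 (U != W) on D(U)={2,3,4,5,6,7} D(W)={4,5,6,7}: no change
Constraint 3 (U != V) on D(U)={2,3,4,5,6,7} D(V)={2,4,5}: no change
So after constraint 3: D(X)={2,3,4,5}, size = 4

Answer: 4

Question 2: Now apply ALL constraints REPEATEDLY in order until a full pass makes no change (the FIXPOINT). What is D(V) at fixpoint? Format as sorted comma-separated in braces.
pass 0 (initial): D(V)={2,4,5,7}
pass 1: V {2,4,5,7}->{2,4,5}; W {2,3,4,5,6,7}->{4,5,6,7}; X {2,3,4,5,6,7}->{2,3,4,5}
pass 2: no change
Fixpoint after 2 passes: D(V) = {2,4,5}

Answer: {2,4,5}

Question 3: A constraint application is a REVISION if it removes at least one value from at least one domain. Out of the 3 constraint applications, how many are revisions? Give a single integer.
Answer: 1

Derivation:
Constraint 1 (V + X = W) on D(V)={2,4,5,7} D(X)={2,3,4,5,6,7} D(W)={2,3,4,5,6,7}: V {2,4,5,7}->{2,4,5}; X {2,3,4,5,6,7}->{2,3,4,5}; W {2,3,4,5,6,7}->{4,5,6,7} => REVISION
Constraint 2 (U != W) on D(U)={2,3,4,5,6,7} D(W)={4,5,6,7}: no change => not a revision
Constraint 3 (U != V) on D(U)={2,3,4,5,6,7} D(V)={2,4,5}: no change => not a revision
Total revisions = 1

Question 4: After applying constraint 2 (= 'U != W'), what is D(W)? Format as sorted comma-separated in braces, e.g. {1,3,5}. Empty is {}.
Answer: {4,5,6,7}

Derivation:
Constraint 1 (V + X = W) on D(V)={2,4,5,7} D(X)={2,3,4,5,6,7} D(W)={2,3,4,5,6,7}: V {2,4,5,7}->{2,4,5}; X {2,3,4,5,6,7}->{2,3,4,5}; W {2,3,4,5,6,7}->{4,5,6,7}
Constraint 2 (U != W) on D(U)={2,3,4,5,6,7} D(W)={4,5,6,7}: no change
So after constraint 2: D(W) = {4,5,6,7}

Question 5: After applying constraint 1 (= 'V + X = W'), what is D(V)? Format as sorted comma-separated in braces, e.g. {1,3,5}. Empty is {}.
Constraint 1 (V + X = W) on D(V)={2,4,5,7} D(X)={2,3,4,5,6,7} D(W)={2,3,4,5,6,7}: V {2,4,5,7}->{2,4,5}; X {2,3,4,5,6,7}->{2,3,4,5}; W {2,3,4,5,6,7}->{4,5,6,7}
So after constraint 1: D(V) = {2,4,5}

Answer: {2,4,5}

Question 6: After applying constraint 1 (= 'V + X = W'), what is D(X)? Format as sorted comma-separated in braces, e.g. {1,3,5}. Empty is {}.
Answer: {2,3,4,5}

Derivation:
Constraint 1 (V + X = W) on D(V)={2,4,5,7} D(X)={2,3,4,5,6,7} D(W)={2,3,4,5,6,7}: V {2,4,5,7}->{2,4,5}; X {2,3,4,5,6,7}->{2,3,4,5}; W {2,3,4,5,6,7}->{4,5,6,7}
So after constraint 1: D(X) = {2,3,4,5}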